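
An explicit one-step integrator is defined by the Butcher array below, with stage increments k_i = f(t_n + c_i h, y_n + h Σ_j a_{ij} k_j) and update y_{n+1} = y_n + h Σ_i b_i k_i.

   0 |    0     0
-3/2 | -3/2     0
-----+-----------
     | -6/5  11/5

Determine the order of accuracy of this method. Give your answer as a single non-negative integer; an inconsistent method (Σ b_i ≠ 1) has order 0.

1

b = (-6/5, 11/5)
c = (0, -3/2)
Σ b_i: (-6/5)·1 + 11/5·1 = 1 ✓
b·c: 11/5·(-3/2) = -33/10 ≠ 1/2 ⇒ order 1.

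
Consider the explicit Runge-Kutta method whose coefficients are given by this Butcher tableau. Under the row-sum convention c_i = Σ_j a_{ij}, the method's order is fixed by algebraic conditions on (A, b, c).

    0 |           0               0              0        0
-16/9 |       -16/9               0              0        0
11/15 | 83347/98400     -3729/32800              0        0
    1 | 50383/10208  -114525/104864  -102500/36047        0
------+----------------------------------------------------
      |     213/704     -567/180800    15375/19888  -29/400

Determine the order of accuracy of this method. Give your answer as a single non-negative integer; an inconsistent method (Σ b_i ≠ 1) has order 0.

4

b = (213/704, -567/180800, 15375/19888, -29/400)
c = (0, -16/9, 11/15, 1)
Ac = (0, 0, 1243/6150, -25/174)
Σ b_i: 213/704·1 + (-567/180800)·1 + 15375/19888·1 + (-29/400)·1 = 1 ✓
b·c: (-567/180800)·(-16/9) + 15375/19888·11/15 + (-29/400)·1 = 1/2 ✓
b·c²: (-567/180800)·256/81 + 15375/19888·121/225 + (-29/400)·1 = 1/3 ✓
b·Ac: 15375/19888·1243/6150 + (-29/400)·(-25/174) = 1/6 ✓
b·c³: (-567/180800)·(-4096/729) + 15375/19888·1331/3375 + (-29/400)·1 = 1/4 ✓
b·(c∘Ac): 15375/19888·13673/92250 + (-29/400)·(-25/174) = 1/8 ✓
b·Ac²: 15375/19888·(-9944/27675) + (-29/400)·(-1300/261) = 1/12 ✓
b·A²c: (-29/400)·(-50/87) = 1/24 ✓; 4 stages ⇒ order 4.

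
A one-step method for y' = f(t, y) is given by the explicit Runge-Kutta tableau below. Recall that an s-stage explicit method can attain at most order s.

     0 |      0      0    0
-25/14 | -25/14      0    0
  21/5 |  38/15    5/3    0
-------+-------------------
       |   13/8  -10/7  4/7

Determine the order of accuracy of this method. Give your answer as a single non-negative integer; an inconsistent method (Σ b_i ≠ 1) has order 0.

b = (13/8, -10/7, 4/7)
c = (0, -25/14, 21/5)
Ac = (0, 0, -125/42)
Σ b_i: 13/8·1 + (-10/7)·1 + 4/7·1 = 43/56 ≠ 1 ⇒ order 0.

0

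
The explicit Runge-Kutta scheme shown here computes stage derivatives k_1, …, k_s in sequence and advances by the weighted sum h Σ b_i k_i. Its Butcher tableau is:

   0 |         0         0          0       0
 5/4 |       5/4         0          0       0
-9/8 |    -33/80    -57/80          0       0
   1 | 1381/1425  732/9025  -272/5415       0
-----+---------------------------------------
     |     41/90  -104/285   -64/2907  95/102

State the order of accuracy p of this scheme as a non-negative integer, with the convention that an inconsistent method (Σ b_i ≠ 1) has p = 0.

b = (41/90, -104/285, -64/2907, 95/102)
c = (0, 5/4, -9/8, 1)
Ac = (0, 0, -57/64, 3/19)
Σ b_i: 41/90·1 + (-104/285)·1 + (-64/2907)·1 + 95/102·1 = 1 ✓
b·c: (-104/285)·5/4 + (-64/2907)·(-9/8) + 95/102·1 = 1/2 ✓
b·c²: (-104/285)·25/16 + (-64/2907)·81/64 + 95/102·1 = 1/3 ✓
b·Ac: (-64/2907)·(-57/64) + 95/102·3/19 = 1/6 ✓
b·c³: (-104/285)·125/64 + (-64/2907)·(-729/512) + 95/102·1 = 1/4 ✓
b·(c∘Ac): (-64/2907)·513/512 + 95/102·3/19 = 1/8 ✓
b·Ac²: (-64/2907)·(-285/256) + 95/102·6/95 = 1/12 ✓
b·A²c: 95/102·17/380 = 1/24 ✓; 4 stages ⇒ order 4.

4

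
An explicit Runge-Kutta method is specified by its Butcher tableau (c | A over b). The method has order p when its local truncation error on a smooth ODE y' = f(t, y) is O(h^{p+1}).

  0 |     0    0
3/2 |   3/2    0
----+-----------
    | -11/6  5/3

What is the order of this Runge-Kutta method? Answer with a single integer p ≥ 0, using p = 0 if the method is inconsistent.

b = (-11/6, 5/3)
c = (0, 3/2)
Σ b_i: (-11/6)·1 + 5/3·1 = -1/6 ≠ 1 ⇒ order 0.

0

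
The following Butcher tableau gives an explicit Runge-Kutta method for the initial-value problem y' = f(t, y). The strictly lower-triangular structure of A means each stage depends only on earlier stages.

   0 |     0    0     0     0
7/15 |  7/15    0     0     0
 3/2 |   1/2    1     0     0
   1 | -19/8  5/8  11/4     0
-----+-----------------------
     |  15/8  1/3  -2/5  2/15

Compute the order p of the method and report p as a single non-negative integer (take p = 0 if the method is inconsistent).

0

b = (15/8, 1/3, -2/5, 2/15)
c = (0, 7/15, 3/2, 1)
Ac = (0, 0, 7/15, 53/12)
Σ b_i: 15/8·1 + 1/3·1 + (-2/5)·1 + 2/15·1 = 233/120 ≠ 1 ⇒ order 0.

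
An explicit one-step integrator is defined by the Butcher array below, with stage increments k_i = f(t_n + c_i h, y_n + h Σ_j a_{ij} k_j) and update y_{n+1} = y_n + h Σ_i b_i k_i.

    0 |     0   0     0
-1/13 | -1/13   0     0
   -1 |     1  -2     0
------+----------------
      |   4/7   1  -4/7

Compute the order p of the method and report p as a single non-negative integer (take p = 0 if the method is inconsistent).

b = (4/7, 1, -4/7)
c = (0, -1/13, -1)
Ac = (0, 0, 2/13)
Σ b_i: 4/7·1 + 1·1 + (-4/7)·1 = 1 ✓
b·c: 1·(-1/13) + (-4/7)·(-1) = 45/91 ≠ 1/2 ⇒ order 1.

1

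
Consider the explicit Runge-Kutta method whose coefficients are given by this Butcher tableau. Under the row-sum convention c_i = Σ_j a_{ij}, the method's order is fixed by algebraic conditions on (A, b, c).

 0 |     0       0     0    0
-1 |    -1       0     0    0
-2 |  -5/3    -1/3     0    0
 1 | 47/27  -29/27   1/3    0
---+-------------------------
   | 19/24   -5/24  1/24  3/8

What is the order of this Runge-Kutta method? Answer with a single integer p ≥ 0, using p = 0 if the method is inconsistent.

b = (19/24, -5/24, 1/24, 3/8)
c = (0, -1, -2, 1)
Ac = (0, 0, 1/3, 11/27)
Σ b_i: 19/24·1 + (-5/24)·1 + 1/24·1 + 3/8·1 = 1 ✓
b·c: (-5/24)·(-1) + 1/24·(-2) + 3/8·1 = 1/2 ✓
b·c²: (-5/24)·1 + 1/24·4 + 3/8·1 = 1/3 ✓
b·Ac: 1/24·1/3 + 3/8·11/27 = 1/6 ✓
b·c³: (-5/24)·(-1) + 1/24·(-8) + 3/8·1 = 1/4 ✓
b·(c∘Ac): 1/24·(-2/3) + 3/8·11/27 = 1/8 ✓
b·Ac²: 1/24·(-1/3) + 3/8·7/27 = 1/12 ✓
b·A²c: 3/8·1/9 = 1/24 ✓; 4 stages ⇒ order 4.

4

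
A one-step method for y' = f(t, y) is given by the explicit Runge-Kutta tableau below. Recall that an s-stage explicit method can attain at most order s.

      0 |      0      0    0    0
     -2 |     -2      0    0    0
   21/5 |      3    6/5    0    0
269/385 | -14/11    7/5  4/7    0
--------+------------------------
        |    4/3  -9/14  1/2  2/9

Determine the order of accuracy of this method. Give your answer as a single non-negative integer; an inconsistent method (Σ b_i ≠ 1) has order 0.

b = (4/3, -9/14, 1/2, 2/9)
c = (0, -2, 21/5, 269/385)
Ac = (0, 0, -12/5, -2/5)
Σ b_i: 4/3·1 + (-9/14)·1 + 1/2·1 + 2/9·1 = 89/63 ≠ 1 ⇒ order 0.

0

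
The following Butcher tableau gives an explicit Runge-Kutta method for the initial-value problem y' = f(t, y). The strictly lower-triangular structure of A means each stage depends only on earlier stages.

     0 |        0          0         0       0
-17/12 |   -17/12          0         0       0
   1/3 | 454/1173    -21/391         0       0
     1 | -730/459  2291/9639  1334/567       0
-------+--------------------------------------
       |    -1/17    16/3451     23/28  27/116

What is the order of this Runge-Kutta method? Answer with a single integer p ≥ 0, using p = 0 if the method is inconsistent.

4

b = (-1/17, 16/3451, 23/28, 27/116)
c = (0, -17/12, 1/3, 1)
Ac = (0, 0, 7/92, 145/324)
Σ b_i: (-1/17)·1 + 16/3451·1 + 23/28·1 + 27/116·1 = 1 ✓
b·c: 16/3451·(-17/12) + 23/28·1/3 + 27/116·1 = 1/2 ✓
b·c²: 16/3451·289/144 + 23/28·1/9 + 27/116·1 = 1/3 ✓
b·Ac: 23/28·7/92 + 27/116·145/324 = 1/6 ✓
b·c³: 16/3451·(-4913/1728) + 23/28·1/27 + 27/116·1 = 1/4 ✓
b·(c∘Ac): 23/28·7/276 + 27/116·145/324 = 1/8 ✓
b·Ac²: 23/28·(-119/1104) + 27/116·319/432 = 1/12 ✓
b·A²c: 27/116·29/162 = 1/24 ✓; 4 stages ⇒ order 4.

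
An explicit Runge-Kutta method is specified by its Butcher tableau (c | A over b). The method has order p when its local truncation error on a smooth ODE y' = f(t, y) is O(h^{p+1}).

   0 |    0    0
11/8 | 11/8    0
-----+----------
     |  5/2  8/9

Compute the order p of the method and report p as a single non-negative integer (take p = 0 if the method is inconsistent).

0

b = (5/2, 8/9)
c = (0, 11/8)
Σ b_i: 5/2·1 + 8/9·1 = 61/18 ≠ 1 ⇒ order 0.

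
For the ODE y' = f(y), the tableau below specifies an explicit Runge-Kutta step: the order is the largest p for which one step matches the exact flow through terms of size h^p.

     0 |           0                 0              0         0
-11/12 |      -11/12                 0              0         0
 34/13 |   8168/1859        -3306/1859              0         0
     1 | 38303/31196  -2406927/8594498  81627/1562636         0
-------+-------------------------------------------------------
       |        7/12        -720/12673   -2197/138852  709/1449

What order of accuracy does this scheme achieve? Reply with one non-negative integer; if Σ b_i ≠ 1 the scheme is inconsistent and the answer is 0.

4

b = (7/12, -720/12673, -2197/138852, 709/1449)
c = (0, -11/12, 34/13, 1)
Ac = (0, 0, 551/338, 2231/5672)
Σ b_i: 7/12·1 + (-720/12673)·1 + (-2197/138852)·1 + 709/1449·1 = 1 ✓
b·c: (-720/12673)·(-11/12) + (-2197/138852)·34/13 + 709/1449·1 = 1/2 ✓
b·c²: (-720/12673)·121/144 + (-2197/138852)·1156/169 + 709/1449·1 = 1/3 ✓
b·Ac: (-2197/138852)·551/338 + 709/1449·2231/5672 = 1/6 ✓
b·c³: (-720/12673)·(-1331/1728) + (-2197/138852)·39304/2197 + 709/1449·1 = 1/4 ✓
b·(c∘Ac): (-2197/138852)·9367/2197 + 709/1449·2231/5672 = 1/8 ✓
b·Ac²: (-2197/138852)·(-6061/4056) + 709/1449·8303/68064 = 1/12 ✓
b·A²c: 709/1449·483/5672 = 1/24 ✓; 4 stages ⇒ order 4.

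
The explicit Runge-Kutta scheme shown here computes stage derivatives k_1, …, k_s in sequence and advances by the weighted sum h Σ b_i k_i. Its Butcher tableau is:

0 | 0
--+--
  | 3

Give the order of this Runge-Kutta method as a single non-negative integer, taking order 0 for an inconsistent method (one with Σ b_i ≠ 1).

0

b = (3)
c = (0)
Σ b_i: 3·1 = 3 ≠ 1 ⇒ order 0.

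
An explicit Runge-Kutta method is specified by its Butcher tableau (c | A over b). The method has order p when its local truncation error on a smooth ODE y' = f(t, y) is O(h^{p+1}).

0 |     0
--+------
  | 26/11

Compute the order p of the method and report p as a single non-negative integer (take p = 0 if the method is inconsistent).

0

b = (26/11)
c = (0)
Σ b_i: 26/11·1 = 26/11 ≠ 1 ⇒ order 0.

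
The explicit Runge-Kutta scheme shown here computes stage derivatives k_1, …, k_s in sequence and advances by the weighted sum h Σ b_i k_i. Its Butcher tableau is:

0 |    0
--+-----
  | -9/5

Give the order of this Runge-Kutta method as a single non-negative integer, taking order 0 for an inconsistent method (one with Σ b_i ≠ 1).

b = (-9/5)
c = (0)
Σ b_i: (-9/5)·1 = -9/5 ≠ 1 ⇒ order 0.

0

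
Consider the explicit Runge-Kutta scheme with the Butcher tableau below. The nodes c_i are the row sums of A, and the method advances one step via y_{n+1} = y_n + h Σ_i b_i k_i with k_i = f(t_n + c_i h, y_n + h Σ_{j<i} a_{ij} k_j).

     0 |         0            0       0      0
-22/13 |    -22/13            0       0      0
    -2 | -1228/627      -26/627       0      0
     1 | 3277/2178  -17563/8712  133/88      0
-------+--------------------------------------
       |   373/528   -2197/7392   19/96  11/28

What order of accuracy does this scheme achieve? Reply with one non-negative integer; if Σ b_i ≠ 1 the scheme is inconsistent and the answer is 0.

4

b = (373/528, -2197/7392, 19/96, 11/28)
c = (0, -22/13, -2, 1)
Ac = (0, 0, 4/57, 7/18)
Σ b_i: 373/528·1 + (-2197/7392)·1 + 19/96·1 + 11/28·1 = 1 ✓
b·c: (-2197/7392)·(-22/13) + 19/96·(-2) + 11/28·1 = 1/2 ✓
b·c²: (-2197/7392)·484/169 + 19/96·4 + 11/28·1 = 1/3 ✓
b·Ac: 19/96·4/57 + 11/28·7/18 = 1/6 ✓
b·c³: (-2197/7392)·(-10648/2197) + 19/96·(-8) + 11/28·1 = 1/4 ✓
b·(c∘Ac): 19/96·(-8/57) + 11/28·7/18 = 1/8 ✓
b·Ac²: 19/96·(-88/741) + 11/28·350/1287 = 1/12 ✓
b·A²c: 11/28·7/66 = 1/24 ✓; 4 stages ⇒ order 4.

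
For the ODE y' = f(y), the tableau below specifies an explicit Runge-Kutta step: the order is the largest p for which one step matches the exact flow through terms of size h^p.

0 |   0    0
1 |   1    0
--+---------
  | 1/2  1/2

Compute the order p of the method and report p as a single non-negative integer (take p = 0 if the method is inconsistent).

2

b = (1/2, 1/2)
c = (0, 1)
Σ b_i: 1/2·1 + 1/2·1 = 1 ✓
b·c: 1/2·1 = 1/2 ✓; 2 stages ⇒ order 2.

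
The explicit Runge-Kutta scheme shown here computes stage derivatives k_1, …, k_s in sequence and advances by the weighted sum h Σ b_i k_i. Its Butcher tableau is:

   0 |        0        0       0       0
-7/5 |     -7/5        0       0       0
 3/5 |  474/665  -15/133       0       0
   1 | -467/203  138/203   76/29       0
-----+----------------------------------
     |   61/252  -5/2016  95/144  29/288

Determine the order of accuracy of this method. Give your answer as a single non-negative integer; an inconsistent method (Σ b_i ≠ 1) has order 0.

b = (61/252, -5/2016, 95/144, 29/288)
c = (0, -7/5, 3/5, 1)
Ac = (0, 0, 3/19, 18/29)
Σ b_i: 61/252·1 + (-5/2016)·1 + 95/144·1 + 29/288·1 = 1 ✓
b·c: (-5/2016)·(-7/5) + 95/144·3/5 + 29/288·1 = 1/2 ✓
b·c²: (-5/2016)·49/25 + 95/144·9/25 + 29/288·1 = 1/3 ✓
b·Ac: 95/144·3/19 + 29/288·18/29 = 1/6 ✓
b·c³: (-5/2016)·(-343/125) + 95/144·27/125 + 29/288·1 = 1/4 ✓
b·(c∘Ac): 95/144·9/95 + 29/288·18/29 = 1/8 ✓
b·Ac²: 95/144·(-21/95) + 29/288·66/29 = 1/12 ✓
b·A²c: 29/288·12/29 = 1/24 ✓; 4 stages ⇒ order 4.

4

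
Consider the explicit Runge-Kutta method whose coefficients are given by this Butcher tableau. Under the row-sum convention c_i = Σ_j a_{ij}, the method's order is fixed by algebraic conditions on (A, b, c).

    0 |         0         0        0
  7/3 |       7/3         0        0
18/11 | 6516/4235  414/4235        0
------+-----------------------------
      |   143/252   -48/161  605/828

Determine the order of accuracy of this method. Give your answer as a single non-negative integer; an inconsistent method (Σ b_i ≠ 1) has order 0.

3

b = (143/252, -48/161, 605/828)
c = (0, 7/3, 18/11)
Ac = (0, 0, 138/605)
Σ b_i: 143/252·1 + (-48/161)·1 + 605/828·1 = 1 ✓
b·c: (-48/161)·7/3 + 605/828·18/11 = 1/2 ✓
b·c²: (-48/161)·49/9 + 605/828·324/121 = 1/3 ✓
b·Ac: 605/828·138/605 = 1/6 ✓; 3 stages ⇒ order 3.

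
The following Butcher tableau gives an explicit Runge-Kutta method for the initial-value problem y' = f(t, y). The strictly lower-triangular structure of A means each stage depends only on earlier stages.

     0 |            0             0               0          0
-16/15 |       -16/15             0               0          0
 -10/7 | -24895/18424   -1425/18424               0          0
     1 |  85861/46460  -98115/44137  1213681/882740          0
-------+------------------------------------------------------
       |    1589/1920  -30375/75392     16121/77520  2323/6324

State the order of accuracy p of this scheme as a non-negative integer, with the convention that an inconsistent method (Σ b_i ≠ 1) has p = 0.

b = (1589/1920, -30375/75392, 16121/77520, 2323/6324)
c = (0, -16/15, -10/7, 1)
Ac = (0, 0, 190/2303, 1891/4646)
Σ b_i: 1589/1920·1 + (-30375/75392)·1 + 16121/77520·1 + 2323/6324·1 = 1 ✓
b·c: (-30375/75392)·(-16/15) + 16121/77520·(-10/7) + 2323/6324·1 = 1/2 ✓
b·c²: (-30375/75392)·256/225 + 16121/77520·100/49 + 2323/6324·1 = 1/3 ✓
b·Ac: 16121/77520·190/2303 + 2323/6324·1891/4646 = 1/6 ✓
b·c³: (-30375/75392)·(-4096/3375) + 16121/77520·(-1000/343) + 2323/6324·1 = 1/4 ✓
b·(c∘Ac): 16121/77520·(-1900/16121) + 2323/6324·1891/4646 = 1/8 ✓
b·Ac²: 16121/77520·(-608/6909) + 2323/6324·9641/34845 = 1/12 ✓
b·A²c: 2323/6324·527/4646 = 1/24 ✓; 4 stages ⇒ order 4.

4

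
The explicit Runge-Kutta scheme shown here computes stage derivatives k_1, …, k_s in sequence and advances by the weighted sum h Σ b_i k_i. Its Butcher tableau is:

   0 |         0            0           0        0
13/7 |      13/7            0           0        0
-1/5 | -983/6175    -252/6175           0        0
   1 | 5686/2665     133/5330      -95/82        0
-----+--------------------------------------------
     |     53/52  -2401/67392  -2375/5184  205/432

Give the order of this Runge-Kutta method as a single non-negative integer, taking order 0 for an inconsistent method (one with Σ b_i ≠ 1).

4

b = (53/52, -2401/67392, -2375/5184, 205/432)
c = (0, 13/7, -1/5, 1)
Ac = (0, 0, -36/475, 57/205)
Σ b_i: 53/52·1 + (-2401/67392)·1 + (-2375/5184)·1 + 205/432·1 = 1 ✓
b·c: (-2401/67392)·13/7 + (-2375/5184)·(-1/5) + 205/432·1 = 1/2 ✓
b·c²: (-2401/67392)·169/49 + (-2375/5184)·1/25 + 205/432·1 = 1/3 ✓
b·Ac: (-2375/5184)·(-36/475) + 205/432·57/205 = 1/6 ✓
b·c³: (-2401/67392)·2197/343 + (-2375/5184)·(-1/125) + 205/432·1 = 1/4 ✓
b·(c∘Ac): (-2375/5184)·36/2375 + 205/432·57/205 = 1/8 ✓
b·Ac²: (-2375/5184)·(-468/3325) + 205/432·57/1435 = 1/12 ✓
b·A²c: 205/432·18/205 = 1/24 ✓; 4 stages ⇒ order 4.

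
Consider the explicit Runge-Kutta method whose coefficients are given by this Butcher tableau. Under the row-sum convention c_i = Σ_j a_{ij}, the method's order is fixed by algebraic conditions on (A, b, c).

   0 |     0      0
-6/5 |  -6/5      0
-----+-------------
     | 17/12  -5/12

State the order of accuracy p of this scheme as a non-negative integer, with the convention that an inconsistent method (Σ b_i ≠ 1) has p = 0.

b = (17/12, -5/12)
c = (0, -6/5)
Σ b_i: 17/12·1 + (-5/12)·1 = 1 ✓
b·c: (-5/12)·(-6/5) = 1/2 ✓; 2 stages ⇒ order 2.

2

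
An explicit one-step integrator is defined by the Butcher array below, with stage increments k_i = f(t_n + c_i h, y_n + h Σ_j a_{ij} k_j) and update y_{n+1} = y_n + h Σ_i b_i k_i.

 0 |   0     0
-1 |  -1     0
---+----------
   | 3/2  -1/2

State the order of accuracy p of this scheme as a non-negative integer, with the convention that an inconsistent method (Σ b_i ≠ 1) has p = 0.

b = (3/2, -1/2)
c = (0, -1)
Σ b_i: 3/2·1 + (-1/2)·1 = 1 ✓
b·c: (-1/2)·(-1) = 1/2 ✓; 2 stages ⇒ order 2.

2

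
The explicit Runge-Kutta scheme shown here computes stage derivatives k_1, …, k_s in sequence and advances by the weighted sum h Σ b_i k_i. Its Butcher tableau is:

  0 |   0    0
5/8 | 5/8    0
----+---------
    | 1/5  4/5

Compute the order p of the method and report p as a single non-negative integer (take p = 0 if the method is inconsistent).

b = (1/5, 4/5)
c = (0, 5/8)
Σ b_i: 1/5·1 + 4/5·1 = 1 ✓
b·c: 4/5·5/8 = 1/2 ✓; 2 stages ⇒ order 2.

2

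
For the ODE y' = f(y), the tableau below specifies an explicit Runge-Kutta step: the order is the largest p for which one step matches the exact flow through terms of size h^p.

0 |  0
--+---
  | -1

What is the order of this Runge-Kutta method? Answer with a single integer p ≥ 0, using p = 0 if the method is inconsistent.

b = (-1)
c = (0)
Σ b_i: (-1)·1 = -1 ≠ 1 ⇒ order 0.

0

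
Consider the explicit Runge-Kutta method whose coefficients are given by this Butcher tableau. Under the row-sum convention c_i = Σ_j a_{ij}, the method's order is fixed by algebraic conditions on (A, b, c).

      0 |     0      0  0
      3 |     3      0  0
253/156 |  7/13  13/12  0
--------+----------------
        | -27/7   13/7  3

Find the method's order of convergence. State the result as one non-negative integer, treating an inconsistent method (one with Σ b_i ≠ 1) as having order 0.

b = (-27/7, 13/7, 3)
c = (0, 3, 253/156)
Ac = (0, 0, 13/4)
Σ b_i: (-27/7)·1 + 13/7·1 + 3·1 = 1 ✓
b·c: 13/7·3 + 3·253/156 = 3799/364 ≠ 1/2 ⇒ order 1.

1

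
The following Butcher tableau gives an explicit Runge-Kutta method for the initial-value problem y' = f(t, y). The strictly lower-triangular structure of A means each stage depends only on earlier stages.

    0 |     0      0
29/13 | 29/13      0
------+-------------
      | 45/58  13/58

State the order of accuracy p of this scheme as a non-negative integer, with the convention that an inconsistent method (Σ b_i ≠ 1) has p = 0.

b = (45/58, 13/58)
c = (0, 29/13)
Σ b_i: 45/58·1 + 13/58·1 = 1 ✓
b·c: 13/58·29/13 = 1/2 ✓; 2 stages ⇒ order 2.

2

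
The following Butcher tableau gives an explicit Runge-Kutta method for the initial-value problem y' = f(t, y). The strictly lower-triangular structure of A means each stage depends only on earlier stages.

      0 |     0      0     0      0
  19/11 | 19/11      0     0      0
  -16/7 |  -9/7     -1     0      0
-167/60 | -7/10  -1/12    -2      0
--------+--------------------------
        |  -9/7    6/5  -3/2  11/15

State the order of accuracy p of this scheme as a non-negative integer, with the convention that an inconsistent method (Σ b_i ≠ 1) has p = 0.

b = (-9/7, 6/5, -3/2, 11/15)
c = (0, 19/11, -16/7, -167/60)
Ac = (0, 0, -19/11, 4091/924)
Σ b_i: (-9/7)·1 + 6/5·1 + (-3/2)·1 + 11/15·1 = -179/210 ≠ 1 ⇒ order 0.

0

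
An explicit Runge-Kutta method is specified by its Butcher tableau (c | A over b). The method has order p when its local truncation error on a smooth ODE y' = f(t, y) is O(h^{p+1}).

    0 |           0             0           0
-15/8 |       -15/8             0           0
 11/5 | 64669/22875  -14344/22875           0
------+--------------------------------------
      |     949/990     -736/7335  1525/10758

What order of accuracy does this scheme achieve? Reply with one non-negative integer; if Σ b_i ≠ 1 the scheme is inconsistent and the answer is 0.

b = (949/990, -736/7335, 1525/10758)
c = (0, -15/8, 11/5)
Ac = (0, 0, 1793/1525)
Σ b_i: 949/990·1 + (-736/7335)·1 + 1525/10758·1 = 1 ✓
b·c: (-736/7335)·(-15/8) + 1525/10758·11/5 = 1/2 ✓
b·c²: (-736/7335)·225/64 + 1525/10758·121/25 = 1/3 ✓
b·Ac: 1525/10758·1793/1525 = 1/6 ✓; 3 stages ⇒ order 3.

3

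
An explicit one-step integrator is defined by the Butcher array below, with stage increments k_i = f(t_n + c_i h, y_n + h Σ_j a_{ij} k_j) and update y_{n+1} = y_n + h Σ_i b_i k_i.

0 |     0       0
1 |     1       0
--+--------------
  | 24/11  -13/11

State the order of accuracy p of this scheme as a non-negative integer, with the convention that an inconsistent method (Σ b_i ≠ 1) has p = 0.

1

b = (24/11, -13/11)
c = (0, 1)
Σ b_i: 24/11·1 + (-13/11)·1 = 1 ✓
b·c: (-13/11)·1 = -13/11 ≠ 1/2 ⇒ order 1.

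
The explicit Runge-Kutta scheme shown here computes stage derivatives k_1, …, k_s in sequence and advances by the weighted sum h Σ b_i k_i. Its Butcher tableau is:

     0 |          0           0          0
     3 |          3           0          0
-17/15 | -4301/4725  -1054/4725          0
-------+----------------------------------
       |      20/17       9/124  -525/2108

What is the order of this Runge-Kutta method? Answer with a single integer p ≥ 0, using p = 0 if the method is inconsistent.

3

b = (20/17, 9/124, -525/2108)
c = (0, 3, -17/15)
Ac = (0, 0, -1054/1575)
Σ b_i: 20/17·1 + 9/124·1 + (-525/2108)·1 = 1 ✓
b·c: 9/124·3 + (-525/2108)·(-17/15) = 1/2 ✓
b·c²: 9/124·9 + (-525/2108)·289/225 = 1/3 ✓
b·Ac: (-525/2108)·(-1054/1575) = 1/6 ✓; 3 stages ⇒ order 3.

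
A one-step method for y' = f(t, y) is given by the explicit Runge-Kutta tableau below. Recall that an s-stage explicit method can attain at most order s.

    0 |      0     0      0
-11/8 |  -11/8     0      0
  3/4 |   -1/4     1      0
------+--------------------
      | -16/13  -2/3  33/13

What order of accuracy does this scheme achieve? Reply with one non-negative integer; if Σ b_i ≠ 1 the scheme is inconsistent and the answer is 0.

0

b = (-16/13, -2/3, 33/13)
c = (0, -11/8, 3/4)
Ac = (0, 0, -11/8)
Σ b_i: (-16/13)·1 + (-2/3)·1 + 33/13·1 = 25/39 ≠ 1 ⇒ order 0.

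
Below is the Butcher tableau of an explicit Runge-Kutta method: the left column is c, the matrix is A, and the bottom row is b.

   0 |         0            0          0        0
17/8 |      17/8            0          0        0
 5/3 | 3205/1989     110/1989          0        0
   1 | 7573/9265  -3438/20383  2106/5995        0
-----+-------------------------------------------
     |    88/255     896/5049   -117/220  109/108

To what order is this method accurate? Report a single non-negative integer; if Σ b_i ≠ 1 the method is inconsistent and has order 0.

4

b = (88/255, 896/5049, -117/220, 109/108)
c = (0, 17/8, 5/3, 1)
Ac = (0, 0, 55/468, 99/436)
Σ b_i: 88/255·1 + 896/5049·1 + (-117/220)·1 + 109/108·1 = 1 ✓
b·c: 896/5049·17/8 + (-117/220)·5/3 + 109/108·1 = 1/2 ✓
b·c²: 896/5049·289/64 + (-117/220)·25/9 + 109/108·1 = 1/3 ✓
b·Ac: (-117/220)·55/468 + 109/108·99/436 = 1/6 ✓
b·c³: 896/5049·4913/512 + (-117/220)·125/27 + 109/108·1 = 1/4 ✓
b·(c∘Ac): (-117/220)·275/1404 + 109/108·99/436 = 1/8 ✓
b·Ac²: (-117/220)·935/3744 + 109/108·747/3488 = 1/12 ✓
b·A²c: 109/108·9/218 = 1/24 ✓; 4 stages ⇒ order 4.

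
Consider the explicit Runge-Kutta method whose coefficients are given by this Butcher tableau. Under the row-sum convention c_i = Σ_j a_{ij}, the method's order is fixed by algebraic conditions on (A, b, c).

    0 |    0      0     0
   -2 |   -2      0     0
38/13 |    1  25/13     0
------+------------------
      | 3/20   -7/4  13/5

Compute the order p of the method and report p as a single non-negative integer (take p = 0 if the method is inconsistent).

1

b = (3/20, -7/4, 13/5)
c = (0, -2, 38/13)
Ac = (0, 0, -50/13)
Σ b_i: 3/20·1 + (-7/4)·1 + 13/5·1 = 1 ✓
b·c: (-7/4)·(-2) + 13/5·38/13 = 111/10 ≠ 1/2 ⇒ order 1.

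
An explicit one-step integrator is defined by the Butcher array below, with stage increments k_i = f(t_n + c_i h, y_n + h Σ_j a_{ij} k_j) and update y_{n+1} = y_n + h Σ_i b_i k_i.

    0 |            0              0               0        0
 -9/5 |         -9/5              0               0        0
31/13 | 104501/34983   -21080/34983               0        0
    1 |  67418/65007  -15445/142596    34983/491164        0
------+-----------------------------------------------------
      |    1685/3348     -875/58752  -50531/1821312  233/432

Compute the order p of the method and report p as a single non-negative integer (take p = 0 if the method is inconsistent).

b = (1685/3348, -875/58752, -50531/1821312, 233/432)
c = (0, -9/5, 31/13, 1)
Ac = (0, 0, 4216/3887, 85/233)
Σ b_i: 1685/3348·1 + (-875/58752)·1 + (-50531/1821312)·1 + 233/432·1 = 1 ✓
b·c: (-875/58752)·(-9/5) + (-50531/1821312)·31/13 + 233/432·1 = 1/2 ✓
b·c²: (-875/58752)·81/25 + (-50531/1821312)·961/169 + 233/432·1 = 1/3 ✓
b·Ac: (-50531/1821312)·4216/3887 + 233/432·85/233 = 1/6 ✓
b·c³: (-875/58752)·(-729/125) + (-50531/1821312)·29791/2197 + 233/432·1 = 1/4 ✓
b·(c∘Ac): (-50531/1821312)·130696/50531 + 233/432·85/233 = 1/8 ✓
b·Ac²: (-50531/1821312)·(-37944/19435) + 233/432·63/1165 = 1/12 ✓
b·A²c: 233/432·18/233 = 1/24 ✓; 4 stages ⇒ order 4.

4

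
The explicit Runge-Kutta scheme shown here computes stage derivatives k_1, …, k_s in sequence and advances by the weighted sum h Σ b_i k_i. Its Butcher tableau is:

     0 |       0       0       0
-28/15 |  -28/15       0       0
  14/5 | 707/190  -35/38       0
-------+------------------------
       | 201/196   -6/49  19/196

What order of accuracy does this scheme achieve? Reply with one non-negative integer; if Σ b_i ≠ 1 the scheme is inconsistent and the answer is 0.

b = (201/196, -6/49, 19/196)
c = (0, -28/15, 14/5)
Ac = (0, 0, 98/57)
Σ b_i: 201/196·1 + (-6/49)·1 + 19/196·1 = 1 ✓
b·c: (-6/49)·(-28/15) + 19/196·14/5 = 1/2 ✓
b·c²: (-6/49)·784/225 + 19/196·196/25 = 1/3 ✓
b·Ac: 19/196·98/57 = 1/6 ✓; 3 stages ⇒ order 3.

3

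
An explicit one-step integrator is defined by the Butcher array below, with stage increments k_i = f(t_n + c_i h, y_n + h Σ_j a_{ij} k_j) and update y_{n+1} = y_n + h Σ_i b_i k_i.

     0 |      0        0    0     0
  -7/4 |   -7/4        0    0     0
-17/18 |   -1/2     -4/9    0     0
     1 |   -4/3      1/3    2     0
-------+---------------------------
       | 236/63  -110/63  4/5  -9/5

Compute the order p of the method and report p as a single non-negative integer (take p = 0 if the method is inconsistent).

2

b = (236/63, -110/63, 4/5, -9/5)
c = (0, -7/4, -17/18, 1)
Ac = (0, 0, 7/9, -89/36)
Σ b_i: 236/63·1 + (-110/63)·1 + 4/5·1 + (-9/5)·1 = 1 ✓
b·c: (-110/63)·(-7/4) + 4/5·(-17/18) + (-9/5)·1 = 1/2 ✓
b·c²: (-110/63)·49/16 + 4/5·289/324 + (-9/5)·1 = -4169/648 ≠ 1/3 ⇒ order 2.
b·Ac: 4/5·7/9 + (-9/5)·(-89/36) = 913/180 ≠ 1/6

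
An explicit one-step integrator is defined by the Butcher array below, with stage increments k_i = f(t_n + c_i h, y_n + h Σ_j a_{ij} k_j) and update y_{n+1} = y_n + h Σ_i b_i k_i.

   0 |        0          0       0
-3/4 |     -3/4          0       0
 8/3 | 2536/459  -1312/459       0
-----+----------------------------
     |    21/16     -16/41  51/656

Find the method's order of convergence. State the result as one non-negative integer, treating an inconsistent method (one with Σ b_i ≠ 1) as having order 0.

3

b = (21/16, -16/41, 51/656)
c = (0, -3/4, 8/3)
Ac = (0, 0, 328/153)
Σ b_i: 21/16·1 + (-16/41)·1 + 51/656·1 = 1 ✓
b·c: (-16/41)·(-3/4) + 51/656·8/3 = 1/2 ✓
b·c²: (-16/41)·9/16 + 51/656·64/9 = 1/3 ✓
b·Ac: 51/656·328/153 = 1/6 ✓; 3 stages ⇒ order 3.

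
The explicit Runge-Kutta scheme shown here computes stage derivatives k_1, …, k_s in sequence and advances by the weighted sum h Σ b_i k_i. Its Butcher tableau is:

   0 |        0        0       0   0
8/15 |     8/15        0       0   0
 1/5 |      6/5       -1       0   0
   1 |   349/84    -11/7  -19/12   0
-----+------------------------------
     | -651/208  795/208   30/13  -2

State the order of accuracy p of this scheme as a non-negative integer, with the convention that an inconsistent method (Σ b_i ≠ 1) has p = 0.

b = (-651/208, 795/208, 30/13, -2)
c = (0, 8/15, 1/5, 1)
Ac = (0, 0, -8/15, -97/84)
Σ b_i: (-651/208)·1 + 795/208·1 + 30/13·1 + (-2)·1 = 1 ✓
b·c: 795/208·8/15 + 30/13·1/5 + (-2)·1 = 1/2 ✓
b·c²: 795/208·64/225 + 30/13·1/25 + (-2)·1 = -32/39 ≠ 1/3 ⇒ order 2.
b·Ac: 30/13·(-8/15) + (-2)·(-97/84) = 589/546 ≠ 1/6

2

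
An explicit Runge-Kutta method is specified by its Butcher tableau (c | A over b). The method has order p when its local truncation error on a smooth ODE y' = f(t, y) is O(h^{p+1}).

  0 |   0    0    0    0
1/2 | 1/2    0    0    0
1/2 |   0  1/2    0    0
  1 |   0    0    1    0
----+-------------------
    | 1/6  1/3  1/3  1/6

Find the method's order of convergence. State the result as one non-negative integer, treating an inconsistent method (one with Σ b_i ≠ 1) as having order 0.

4

b = (1/6, 1/3, 1/3, 1/6)
c = (0, 1/2, 1/2, 1)
Ac = (0, 0, 1/4, 1/2)
Σ b_i: 1/6·1 + 1/3·1 + 1/3·1 + 1/6·1 = 1 ✓
b·c: 1/3·1/2 + 1/3·1/2 + 1/6·1 = 1/2 ✓
b·c²: 1/3·1/4 + 1/3·1/4 + 1/6·1 = 1/3 ✓
b·Ac: 1/3·1/4 + 1/6·1/2 = 1/6 ✓
b·c³: 1/3·1/8 + 1/3·1/8 + 1/6·1 = 1/4 ✓
b·(c∘Ac): 1/3·1/8 + 1/6·1/2 = 1/8 ✓
b·Ac²: 1/3·1/8 + 1/6·1/4 = 1/12 ✓
b·A²c: 1/6·1/4 = 1/24 ✓; 4 stages ⇒ order 4.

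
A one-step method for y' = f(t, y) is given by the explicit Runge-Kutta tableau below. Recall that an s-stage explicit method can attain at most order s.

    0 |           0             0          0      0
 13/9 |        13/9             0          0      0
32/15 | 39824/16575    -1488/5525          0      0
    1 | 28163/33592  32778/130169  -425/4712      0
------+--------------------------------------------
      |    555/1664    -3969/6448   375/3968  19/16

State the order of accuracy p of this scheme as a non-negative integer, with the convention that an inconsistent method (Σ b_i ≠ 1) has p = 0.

4

b = (555/1664, -3969/6448, 375/3968, 19/16)
c = (0, 13/9, 32/15, 1)
Ac = (0, 0, -496/1275, 166/969)
Σ b_i: 555/1664·1 + (-3969/6448)·1 + 375/3968·1 + 19/16·1 = 1 ✓
b·c: (-3969/6448)·13/9 + 375/3968·32/15 + 19/16·1 = 1/2 ✓
b·c²: (-3969/6448)·169/81 + 375/3968·1024/225 + 19/16·1 = 1/3 ✓
b·Ac: 375/3968·(-496/1275) + 19/16·166/969 = 1/6 ✓
b·c³: (-3969/6448)·2197/729 + 375/3968·32768/3375 + 19/16·1 = 1/4 ✓
b·(c∘Ac): 375/3968·(-15872/19125) + 19/16·166/969 = 1/8 ✓
b·Ac²: 375/3968·(-6448/11475) + 19/16·334/2907 = 1/12 ✓
b·A²c: 19/16·2/57 = 1/24 ✓; 4 stages ⇒ order 4.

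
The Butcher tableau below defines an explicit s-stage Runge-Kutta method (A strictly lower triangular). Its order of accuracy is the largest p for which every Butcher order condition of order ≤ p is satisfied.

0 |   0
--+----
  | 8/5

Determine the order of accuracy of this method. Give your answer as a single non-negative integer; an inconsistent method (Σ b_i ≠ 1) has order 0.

0

b = (8/5)
c = (0)
Σ b_i: 8/5·1 = 8/5 ≠ 1 ⇒ order 0.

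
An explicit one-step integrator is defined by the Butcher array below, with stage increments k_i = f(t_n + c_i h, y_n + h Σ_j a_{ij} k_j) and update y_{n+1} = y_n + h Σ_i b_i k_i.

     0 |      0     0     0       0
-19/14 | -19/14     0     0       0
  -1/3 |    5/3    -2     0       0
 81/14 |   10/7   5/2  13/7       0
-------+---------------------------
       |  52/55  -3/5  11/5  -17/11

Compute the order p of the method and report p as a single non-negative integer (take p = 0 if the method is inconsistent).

1

b = (52/55, -3/5, 11/5, -17/11)
c = (0, -19/14, -1/3, 81/14)
Ac = (0, 0, 19/7, -337/84)
Σ b_i: 52/55·1 + (-3/5)·1 + 11/5·1 + (-17/11)·1 = 1 ✓
b·c: (-3/5)·(-19/14) + 11/5·(-1/3) + (-17/11)·81/14 = -1462/165 ≠ 1/2 ⇒ order 1.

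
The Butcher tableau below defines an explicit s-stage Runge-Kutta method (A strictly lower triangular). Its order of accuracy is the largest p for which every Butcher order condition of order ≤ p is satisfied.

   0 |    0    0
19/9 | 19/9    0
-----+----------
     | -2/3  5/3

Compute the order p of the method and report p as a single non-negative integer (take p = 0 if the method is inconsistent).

b = (-2/3, 5/3)
c = (0, 19/9)
Σ b_i: (-2/3)·1 + 5/3·1 = 1 ✓
b·c: 5/3·19/9 = 95/27 ≠ 1/2 ⇒ order 1.

1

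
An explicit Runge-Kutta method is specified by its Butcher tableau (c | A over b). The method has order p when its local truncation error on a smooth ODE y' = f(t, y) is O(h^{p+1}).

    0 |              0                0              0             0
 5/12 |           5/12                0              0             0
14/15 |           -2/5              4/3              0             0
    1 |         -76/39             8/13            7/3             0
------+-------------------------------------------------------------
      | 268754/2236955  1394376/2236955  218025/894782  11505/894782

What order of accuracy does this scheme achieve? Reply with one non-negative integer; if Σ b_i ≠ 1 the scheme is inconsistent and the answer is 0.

b = (268754/2236955, 1394376/2236955, 218025/894782, 11505/894782)
c = (0, 5/12, 14/15, 1)
Ac = (0, 0, 5/9, 1424/585)
Σ b_i: 268754/2236955·1 + 1394376/2236955·1 + 218025/894782·1 + 11505/894782·1 = 1 ✓
b·c: 1394376/2236955·5/12 + 218025/894782·14/15 + 11505/894782·1 = 1/2 ✓
b·c²: 1394376/2236955·25/144 + 218025/894782·196/225 + 11505/894782·1 = 1/3 ✓
b·Ac: 218025/894782·5/9 + 11505/894782·1424/585 = 1/6 ✓
b·c³: 1394376/2236955·125/1728 + 218025/894782·2744/3375 + 11505/894782·1 = 5891501/23008680 ≠ 1/4 ⇒ order 3.
b·(c∘Ac): 218025/894782·14/27 + 11505/894782·1424/585 = 211583/1342173 ≠ 1/8
b·Ac²: 218025/894782·25/108 + 11505/894782·37547/17550 = 1930703/23008680 ≠ 1/12
b·A²c: 11505/894782·35/27 = 19175/1150434 ≠ 1/24

3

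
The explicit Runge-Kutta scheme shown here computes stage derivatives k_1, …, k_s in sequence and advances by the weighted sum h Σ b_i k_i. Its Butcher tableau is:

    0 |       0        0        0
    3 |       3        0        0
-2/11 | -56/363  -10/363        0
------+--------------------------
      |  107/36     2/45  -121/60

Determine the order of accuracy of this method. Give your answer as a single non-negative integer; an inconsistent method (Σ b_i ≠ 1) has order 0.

b = (107/36, 2/45, -121/60)
c = (0, 3, -2/11)
Ac = (0, 0, -10/121)
Σ b_i: 107/36·1 + 2/45·1 + (-121/60)·1 = 1 ✓
b·c: 2/45·3 + (-121/60)·(-2/11) = 1/2 ✓
b·c²: 2/45·9 + (-121/60)·4/121 = 1/3 ✓
b·Ac: (-121/60)·(-10/121) = 1/6 ✓; 3 stages ⇒ order 3.

3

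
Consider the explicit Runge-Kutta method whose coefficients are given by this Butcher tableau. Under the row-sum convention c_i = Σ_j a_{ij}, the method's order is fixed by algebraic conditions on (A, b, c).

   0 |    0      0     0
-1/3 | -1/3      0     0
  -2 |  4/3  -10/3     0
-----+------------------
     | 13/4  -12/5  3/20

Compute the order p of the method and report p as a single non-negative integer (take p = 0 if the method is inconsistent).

b = (13/4, -12/5, 3/20)
c = (0, -1/3, -2)
Ac = (0, 0, 10/9)
Σ b_i: 13/4·1 + (-12/5)·1 + 3/20·1 = 1 ✓
b·c: (-12/5)·(-1/3) + 3/20·(-2) = 1/2 ✓
b·c²: (-12/5)·1/9 + 3/20·4 = 1/3 ✓
b·Ac: 3/20·10/9 = 1/6 ✓; 3 stages ⇒ order 3.

3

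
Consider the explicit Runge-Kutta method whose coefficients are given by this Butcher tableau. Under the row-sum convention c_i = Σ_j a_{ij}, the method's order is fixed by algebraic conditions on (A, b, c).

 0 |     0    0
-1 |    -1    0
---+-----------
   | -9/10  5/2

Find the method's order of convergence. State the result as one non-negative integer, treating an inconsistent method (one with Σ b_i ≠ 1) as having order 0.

b = (-9/10, 5/2)
c = (0, -1)
Σ b_i: (-9/10)·1 + 5/2·1 = 8/5 ≠ 1 ⇒ order 0.

0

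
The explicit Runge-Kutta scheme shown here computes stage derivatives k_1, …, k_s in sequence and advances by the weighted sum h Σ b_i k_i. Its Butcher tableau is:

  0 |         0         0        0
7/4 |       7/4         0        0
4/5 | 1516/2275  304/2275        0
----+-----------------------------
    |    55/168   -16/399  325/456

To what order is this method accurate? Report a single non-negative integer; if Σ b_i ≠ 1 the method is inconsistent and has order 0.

b = (55/168, -16/399, 325/456)
c = (0, 7/4, 4/5)
Ac = (0, 0, 76/325)
Σ b_i: 55/168·1 + (-16/399)·1 + 325/456·1 = 1 ✓
b·c: (-16/399)·7/4 + 325/456·4/5 = 1/2 ✓
b·c²: (-16/399)·49/16 + 325/456·16/25 = 1/3 ✓
b·Ac: 325/456·76/325 = 1/6 ✓; 3 stages ⇒ order 3.

3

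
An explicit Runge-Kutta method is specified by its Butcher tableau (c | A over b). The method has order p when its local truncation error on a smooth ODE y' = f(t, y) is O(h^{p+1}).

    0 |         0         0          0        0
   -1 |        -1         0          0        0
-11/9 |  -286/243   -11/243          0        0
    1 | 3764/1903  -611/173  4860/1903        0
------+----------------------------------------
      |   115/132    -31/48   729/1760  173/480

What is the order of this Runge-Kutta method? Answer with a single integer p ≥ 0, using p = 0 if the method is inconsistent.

4

b = (115/132, -31/48, 729/1760, 173/480)
c = (0, -1, -11/9, 1)
Ac = (0, 0, 11/243, 71/173)
Σ b_i: 115/132·1 + (-31/48)·1 + 729/1760·1 + 173/480·1 = 1 ✓
b·c: (-31/48)·(-1) + 729/1760·(-11/9) + 173/480·1 = 1/2 ✓
b·c²: (-31/48)·1 + 729/1760·121/81 + 173/480·1 = 1/3 ✓
b·Ac: 729/1760·11/243 + 173/480·71/173 = 1/6 ✓
b·c³: (-31/48)·(-1) + 729/1760·(-1331/729) + 173/480·1 = 1/4 ✓
b·(c∘Ac): 729/1760·(-121/2187) + 173/480·71/173 = 1/8 ✓
b·Ac²: 729/1760·(-11/243) + 173/480·49/173 = 1/12 ✓
b·A²c: 173/480·20/173 = 1/24 ✓; 4 stages ⇒ order 4.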